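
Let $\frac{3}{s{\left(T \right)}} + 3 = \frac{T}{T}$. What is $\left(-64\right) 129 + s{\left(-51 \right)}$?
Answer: $- \frac{16515}{2} \approx -8257.5$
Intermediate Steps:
$s{\left(T \right)} = - \frac{3}{2}$ ($s{\left(T \right)} = \frac{3}{-3 + \frac{T}{T}} = \frac{3}{-3 + 1} = \frac{3}{-2} = 3 \left(- \frac{1}{2}\right) = - \frac{3}{2}$)
$\left(-64\right) 129 + s{\left(-51 \right)} = \left(-64\right) 129 - \frac{3}{2} = -8256 - \frac{3}{2} = - \frac{16515}{2}$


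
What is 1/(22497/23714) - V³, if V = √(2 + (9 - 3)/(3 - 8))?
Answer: 23714/22497 - 8*√5/25 ≈ 0.33855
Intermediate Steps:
V = 2*√5/5 (V = √(2 + 6/(-5)) = √(2 + 6*(-⅕)) = √(2 - 6/5) = √(⅘) = 2*√5/5 ≈ 0.89443)
1/(22497/23714) - V³ = 1/(22497/23714) - (2*√5/5)³ = 1/(22497*(1/23714)) - 8*√5/25 = 1/(22497/23714) - 8*√5/25 = 23714/22497 - 8*√5/25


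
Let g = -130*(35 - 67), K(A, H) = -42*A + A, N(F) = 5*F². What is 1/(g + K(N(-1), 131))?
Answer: 1/3955 ≈ 0.00025284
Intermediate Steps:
K(A, H) = -41*A
g = 4160 (g = -130*(-32) = 4160)
1/(g + K(N(-1), 131)) = 1/(4160 - 205*(-1)²) = 1/(4160 - 205) = 1/3955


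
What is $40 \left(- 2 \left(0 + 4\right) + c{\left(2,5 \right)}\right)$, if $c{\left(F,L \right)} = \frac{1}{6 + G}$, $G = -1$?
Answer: $-312$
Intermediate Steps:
$c{\left(F,L \right)} = \frac{1}{5}$ ($c{\left(F,L \right)} = \frac{1}{6 - 1} = \frac{1}{5}$)
$40 \left(- 2 \left(0 + 4\right) + c{\left(2,5 \right)}\right) = 40 \left(- 2 \left(0 + 4\right) + \frac{1}{5}\right) = 40 \left(\left(-2\right) 4 + \frac{1}{5}\right) = 40 \left(-8 + \frac{1}{5}\right) = 40 \left(- \frac{39}{5}\right) = -312$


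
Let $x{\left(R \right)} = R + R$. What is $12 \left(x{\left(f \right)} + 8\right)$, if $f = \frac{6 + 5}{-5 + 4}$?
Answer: $-168$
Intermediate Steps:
$f = -11$ ($f = \frac{11}{-1} = 11 \left(-1\right) = -11$)
$x{\left(R \right)} = 2 R$
$12 \left(x{\left(f \right)} + 8\right) = 12 \left(2 \left(-11\right) + 8\right) = 12 \left(-22 + 8\right) = 12 \left(-14\right) = -168$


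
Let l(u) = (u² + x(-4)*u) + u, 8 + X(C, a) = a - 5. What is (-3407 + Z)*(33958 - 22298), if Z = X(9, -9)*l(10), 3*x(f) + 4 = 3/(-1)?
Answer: -185872060/3 ≈ -6.1957e+7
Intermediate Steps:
X(C, a) = -13 + a (X(C, a) = -8 + (a - 5) = -8 + (-5 + a) = -13 + a)
x(f) = -7/3 (x(f) = -4/3 + (3/(-1))/3 = -4/3 + (3*(-1))/3 = -4/3 + (⅓)*(-3) = -4/3 - 1 = -7/3)
l(u) = u² - 4*u/3 (l(u) = (u² - 7*u/3) + u = u² - 4*u/3)
Z = -5720/3 (Z = (-13 - 9)*((⅓)*10*(-4 + 3*10)) = -22*10*(-4 + 30)/3 = -22*10*26/3 = -22*260/3 = -5720/3 ≈ -1906.7)
(-3407 + Z)*(33958 - 22298) = (-3407 - 5720/3)*(33958 - 22298) = -15941/3*11660 = -185872060/3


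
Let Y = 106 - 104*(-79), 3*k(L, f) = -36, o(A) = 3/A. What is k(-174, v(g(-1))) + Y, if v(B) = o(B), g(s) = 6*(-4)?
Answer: 8310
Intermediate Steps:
g(s) = -24
v(B) = 3/B
k(L, f) = -12 (k(L, f) = (⅓)*(-36) = -12)
Y = 8322 (Y = 106 + 8216 = 8322)
k(-174, v(g(-1))) + Y = -12 + 8322 = 8310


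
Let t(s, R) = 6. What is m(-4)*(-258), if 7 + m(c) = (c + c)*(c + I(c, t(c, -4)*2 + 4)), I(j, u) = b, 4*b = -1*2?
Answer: -7482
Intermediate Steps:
b = -½ (b = (-1*2)/4 = (¼)*(-2) = -½ ≈ -0.50000)
I(j, u) = -½
m(c) = -7 + 2*c*(-½ + c) (m(c) = -7 + (c + c)*(c - ½) = -7 + (2*c)*(-½ + c) = -7 + 2*c*(-½ + c))
m(-4)*(-258) = (-7 - 1*(-4) + 2*(-4)²)*(-258) = (-7 + 4 + 2*16)*(-258) = (-7 + 4 + 32)*(-258) = 29*(-258) = -7482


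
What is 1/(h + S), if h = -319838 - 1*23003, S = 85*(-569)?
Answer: -1/391206 ≈ -2.5562e-6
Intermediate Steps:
S = -48365
h = -342841 (h = -319838 - 23003 = -342841)
1/(h + S) = 1/(-342841 - 48365) = 1/(-391206) = -1/391206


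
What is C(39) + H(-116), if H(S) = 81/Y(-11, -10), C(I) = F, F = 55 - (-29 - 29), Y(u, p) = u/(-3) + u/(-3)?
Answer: 2729/22 ≈ 124.05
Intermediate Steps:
Y(u, p) = -2*u/3 (Y(u, p) = u*(-1/3) + u*(-1/3) = -u/3 - u/3 = -2*u/3)
F = 113 (F = 55 - 1*(-58) = 55 + 58 = 113)
C(I) = 113
H(S) = 243/22 (H(S) = 81/((-2/3*(-11))) = 81/(22/3) = 81*(3/22) = 243/22)
C(39) + H(-116) = 113 + 243/22 = 2729/22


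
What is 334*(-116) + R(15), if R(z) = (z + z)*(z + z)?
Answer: -37844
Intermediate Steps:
R(z) = 4*z**2 (R(z) = (2*z)*(2*z) = 4*z**2)
334*(-116) + R(15) = 334*(-116) + 4*15**2 = -38744 + 4*225 = -38744 + 900 = -37844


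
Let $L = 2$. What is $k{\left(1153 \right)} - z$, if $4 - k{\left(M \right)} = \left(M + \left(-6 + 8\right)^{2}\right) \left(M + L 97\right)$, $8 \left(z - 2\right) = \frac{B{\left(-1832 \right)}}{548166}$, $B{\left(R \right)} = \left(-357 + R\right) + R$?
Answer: $- \frac{6834432821435}{4385328} \approx -1.5585 \cdot 10^{6}$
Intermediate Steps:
$B{\left(R \right)} = -357 + 2 R$
$z = \frac{8766635}{4385328}$ ($z = 2 + \frac{\left(-357 + 2 \left(-1832\right)\right) \frac{1}{548166}}{8} = 2 + \frac{\left(-357 - 3664\right) \frac{1}{548166}}{8} = 2 + \frac{\left(-4021\right) \frac{1}{548166}}{8} = 2 + \frac{1}{8} \left(- \frac{4021}{548166}\right) = 2 - \frac{4021}{4385328} = \frac{8766635}{4385328} \approx 1.9991$)
$k{\left(M \right)} = 4 - \left(4 + M\right) \left(194 + M\right)$ ($k{\left(M \right)} = 4 - \left(M + \left(-6 + 8\right)^{2}\right) \left(M + 2 \cdot 97\right) = 4 - \left(M + 2^{2}\right) \left(M + 194\right) = 4 - \left(M + 4\right) \left(194 + M\right) = 4 - \left(4 + M\right) \left(194 + M\right)$)
$k{\left(1153 \right)} - z = \left(-772 - 1153^{2} - 228294\right) - \frac{8766635}{4385328} = \left(-772 - 1329409 - 228294\right) - \frac{8766635}{4385328} = -1558475 - \frac{8766635}{4385328} = - \frac{6834432821435}{4385328}$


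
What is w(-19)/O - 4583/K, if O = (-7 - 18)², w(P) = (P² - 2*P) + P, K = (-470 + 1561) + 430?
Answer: -457279/190125 ≈ -2.4051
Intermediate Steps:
K = 1521 (K = 1091 + 430 = 1521)
w(P) = P² - P
O = 625 (O = (-25)² = 625)
w(-19)/O - 4583/K = -19*(-1 - 19)/625 - 4583/1521 = -19*(-20)*(1/625) - 4583*1/1521 = 380*(1/625) - 4583/1521 = 76/125 - 4583/1521 = -457279/190125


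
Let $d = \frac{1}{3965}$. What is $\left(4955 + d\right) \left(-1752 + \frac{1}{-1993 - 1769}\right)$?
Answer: $- \frac{12949107358040}{1491633} \approx -8.6812 \cdot 10^{6}$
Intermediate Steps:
$d = \frac{1}{3965} \approx 0.00025221$
$\left(4955 + d\right) \left(-1752 + \frac{1}{-1993 - 1769}\right) = \left(4955 + \frac{1}{3965}\right) \left(-1752 + \frac{1}{-1993 - 1769}\right) = \frac{19646576 \left(-1752 + \frac{1}{-3762}\right)}{3965} = \frac{19646576 \left(-1752 - \frac{1}{3762}\right)}{3965} = \frac{19646576}{3965} \left(- \frac{6591025}{3762}\right) = - \frac{12949107358040}{1491633}$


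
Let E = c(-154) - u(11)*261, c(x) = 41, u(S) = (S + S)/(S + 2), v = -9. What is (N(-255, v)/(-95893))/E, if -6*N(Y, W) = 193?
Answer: -2509/2997039822 ≈ -8.3716e-7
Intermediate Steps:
u(S) = 2*S/(2 + S) (u(S) = (2*S)/(2 + S) = 2*S/(2 + S))
N(Y, W) = -193/6 (N(Y, W) = -⅙*193 = -193/6)
E = -5209/13 (E = 41 - 2*11/(2 + 11)*261 = 41 - 2*11/13*261 = 41 - 2*11*(1/13)*261 = 41 - 22*261/13 = 41 - 1*5742/13 = 41 - 5742/13 = -5209/13 ≈ -400.69)
(N(-255, v)/(-95893))/E = (-193/6/(-95893))/(-5209/13) = -193/6*(-1/95893)*(-13/5209) = (193/575358)*(-13/5209) = -2509/2997039822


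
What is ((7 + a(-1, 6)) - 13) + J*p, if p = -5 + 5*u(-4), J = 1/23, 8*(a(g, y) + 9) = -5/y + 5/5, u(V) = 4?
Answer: -15817/1104 ≈ -14.327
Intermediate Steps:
a(g, y) = -71/8 - 5/(8*y) (a(g, y) = -9 + (-5/y + 5/5)/8 = -9 + (-5/y + 5*(1/5))/8 = -9 + (-5/y + 1)/8 = -9 + (1 - 5/y)/8 = -9 + (1/8 - 5/(8*y)) = -71/8 - 5/(8*y))
J = 1/23 ≈ 0.043478
p = 15 (p = -5 + 5*4 = -5 + 20 = 15)
((7 + a(-1, 6)) - 13) + J*p = ((7 + (1/8)*(-5 - 71*6)/6) - 13) + (1/23)*15 = ((7 + (1/8)*(1/6)*(-5 - 426)) - 13) + 15/23 = ((7 + (1/8)*(1/6)*(-431)) - 13) + 15/23 = ((7 - 431/48) - 13) + 15/23 = (-95/48 - 13) + 15/23 = -719/48 + 15/23 = -15817/1104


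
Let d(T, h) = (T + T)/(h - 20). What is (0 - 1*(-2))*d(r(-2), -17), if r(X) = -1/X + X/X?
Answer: -6/37 ≈ -0.16216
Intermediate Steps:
r(X) = 1 - 1/X (r(X) = -1/X + 1 = 1 - 1/X)
d(T, h) = 2*T/(-20 + h) (d(T, h) = (2*T)/(-20 + h) = 2*T/(-20 + h))
(0 - 1*(-2))*d(r(-2), -17) = (0 - 1*(-2))*(2*((-1 - 2)/(-2))/(-20 - 17)) = (0 + 2)*(2*(-½*(-3))/(-37)) = 2*(2*(3/2)*(-1/37)) = 2*(-3/37) = -6/37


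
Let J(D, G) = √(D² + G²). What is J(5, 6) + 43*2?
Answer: 86 + √61 ≈ 93.810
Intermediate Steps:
J(5, 6) + 43*2 = √(5² + 6²) + 43*2 = √(25 + 36) + 86 = √61 + 86 = 86 + √61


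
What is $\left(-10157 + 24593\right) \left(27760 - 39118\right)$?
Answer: $-163964088$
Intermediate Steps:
$\left(-10157 + 24593\right) \left(27760 - 39118\right) = 14436 \left(-11358\right) = -163964088$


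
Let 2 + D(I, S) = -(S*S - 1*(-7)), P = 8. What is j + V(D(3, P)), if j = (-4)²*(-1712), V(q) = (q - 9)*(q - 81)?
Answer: -14764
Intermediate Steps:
D(I, S) = -9 - S² (D(I, S) = -2 - (S*S - 1*(-7)) = -2 - (S² + 7) = -2 - (7 + S²) = -2 + (-7 - S²) = -9 - S²)
V(q) = (-81 + q)*(-9 + q) (V(q) = (-9 + q)*(-81 + q) = (-81 + q)*(-9 + q))
j = -27392 (j = 16*(-1712) = -27392)
j + V(D(3, P)) = -27392 + (729 + (-9 - 1*8²)² - 90*(-9 - 1*8²)) = -27392 + (729 + (-9 - 1*64)² - 90*(-9 - 1*64)) = -27392 + (729 + (-9 - 64)² - 90*(-9 - 64)) = -27392 + (729 + (-73)² - 90*(-73)) = -27392 + (729 + 5329 + 6570) = -27392 + 12628 = -14764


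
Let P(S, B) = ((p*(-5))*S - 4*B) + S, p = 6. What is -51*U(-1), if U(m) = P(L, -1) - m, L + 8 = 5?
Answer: -4692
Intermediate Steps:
L = -3 (L = -8 + 5 = -3)
P(S, B) = -29*S - 4*B (P(S, B) = ((6*(-5))*S - 4*B) + S = (-30*S - 4*B) + S = -29*S - 4*B)
U(m) = 91 - m (U(m) = (-29*(-3) - 4*(-1)) - m = (87 + 4) - m = 91 - m)
-51*U(-1) = -51*(91 - 1*(-1)) = -51*(91 + 1) = -51*92 = -4692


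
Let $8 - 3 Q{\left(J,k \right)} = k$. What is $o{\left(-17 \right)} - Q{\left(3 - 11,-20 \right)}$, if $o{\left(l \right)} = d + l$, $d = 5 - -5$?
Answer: $- \frac{49}{3} \approx -16.333$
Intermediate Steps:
$Q{\left(J,k \right)} = \frac{8}{3} - \frac{k}{3}$
$d = 10$ ($d = 5 + 5 = 10$)
$o{\left(l \right)} = 10 + l$
$o{\left(-17 \right)} - Q{\left(3 - 11,-20 \right)} = \left(10 - 17\right) - \left(\frac{8}{3} - - \frac{20}{3}\right) = -7 - \left(\frac{8}{3} + \frac{20}{3}\right) = -7 - \frac{28}{3} = - \frac{49}{3}$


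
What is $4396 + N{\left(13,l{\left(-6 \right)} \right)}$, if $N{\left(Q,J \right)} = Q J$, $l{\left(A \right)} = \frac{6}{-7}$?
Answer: $\frac{30694}{7} \approx 4384.9$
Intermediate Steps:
$l{\left(A \right)} = - \frac{6}{7}$ ($l{\left(A \right)} = 6 \left(- \frac{1}{7}\right) = - \frac{6}{7}$)
$N{\left(Q,J \right)} = J Q$
$4396 + N{\left(13,l{\left(-6 \right)} \right)} = 4396 - \frac{78}{7} = \frac{30694}{7}$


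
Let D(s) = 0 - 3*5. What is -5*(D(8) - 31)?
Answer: 230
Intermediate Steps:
D(s) = -15 (D(s) = 0 - 15 = -15)
-5*(D(8) - 31) = -5*(-15 - 31) = -5*(-46) = 230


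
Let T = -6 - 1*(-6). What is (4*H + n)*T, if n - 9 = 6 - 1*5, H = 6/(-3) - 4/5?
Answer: 0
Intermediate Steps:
H = -14/5 (H = 6*(-⅓) - 4*⅕ = -2 - ⅘ = -14/5 ≈ -2.8000)
n = 10 (n = 9 + (6 - 1*5) = 9 + (6 - 5) = 9 + 1 = 10)
T = 0 (T = -6 + 6 = 0)
(4*H + n)*T = (4*(-14/5) + 10)*0 = (-56/5 + 10)*0 = -6/5*0 = 0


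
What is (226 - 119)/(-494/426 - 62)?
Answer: -22791/13453 ≈ -1.6941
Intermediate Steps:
(226 - 119)/(-494/426 - 62) = 107/(-494*1/426 - 62) = 107/(-247/213 - 62) = 107/(-13453/213) = 107*(-213/13453) = -22791/13453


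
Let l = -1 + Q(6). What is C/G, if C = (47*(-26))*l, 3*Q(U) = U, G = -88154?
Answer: 611/44077 ≈ 0.013862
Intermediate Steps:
Q(U) = U/3
l = 1 (l = -1 + (⅓)*6 = -1 + 2 = 1)
C = -1222 (C = (47*(-26))*1 = -1222*1 = -1222)
C/G = -1222/(-88154) = -1222*(-1/88154) = 611/44077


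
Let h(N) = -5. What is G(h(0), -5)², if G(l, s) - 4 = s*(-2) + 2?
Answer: 256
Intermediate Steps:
G(l, s) = 6 - 2*s (G(l, s) = 4 + (s*(-2) + 2) = 4 + (-2*s + 2) = 4 + (2 - 2*s) = 6 - 2*s)
G(h(0), -5)² = (6 - 2*(-5))² = (6 + 10)² = 16² = 256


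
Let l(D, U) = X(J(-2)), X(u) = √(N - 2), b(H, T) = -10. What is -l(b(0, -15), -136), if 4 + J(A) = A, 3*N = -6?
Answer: -2*I ≈ -2.0*I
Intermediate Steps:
N = -2 (N = (⅓)*(-6) = -2)
J(A) = -4 + A
X(u) = 2*I (X(u) = √(-2 - 2) = √(-4) = 2*I)
l(D, U) = 2*I
-l(b(0, -15), -136) = -2*I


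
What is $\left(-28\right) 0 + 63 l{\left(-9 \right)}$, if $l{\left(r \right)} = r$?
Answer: $-567$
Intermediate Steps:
$\left(-28\right) 0 + 63 l{\left(-9 \right)} = \left(-28\right) 0 + 63 \left(-9\right) = 0 - 567 = -567$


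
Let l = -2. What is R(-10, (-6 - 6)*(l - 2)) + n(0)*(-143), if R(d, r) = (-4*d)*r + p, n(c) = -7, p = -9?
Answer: 2912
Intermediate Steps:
R(d, r) = -9 - 4*d*r (R(d, r) = (-4*d)*r - 9 = -4*d*r - 9 = -9 - 4*d*r)
R(-10, (-6 - 6)*(l - 2)) + n(0)*(-143) = (-9 - 4*(-10)*(-6 - 6)*(-2 - 2)) - 7*(-143) = (-9 - 4*(-10)*(-12*(-4))) + 1001 = (-9 - 4*(-10)*48) + 1001 = (-9 + 1920) + 1001 = 1911 + 1001 = 2912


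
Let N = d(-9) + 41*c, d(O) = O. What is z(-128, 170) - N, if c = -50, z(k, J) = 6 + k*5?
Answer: 1425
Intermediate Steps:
z(k, J) = 6 + 5*k
N = -2059 (N = -9 + 41*(-50) = -9 - 2050 = -2059)
z(-128, 170) - N = (6 + 5*(-128)) - 1*(-2059) = (6 - 640) + 2059 = -634 + 2059 = 1425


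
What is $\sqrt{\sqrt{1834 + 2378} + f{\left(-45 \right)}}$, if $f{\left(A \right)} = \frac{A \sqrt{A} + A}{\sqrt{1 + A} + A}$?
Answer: $3 \sqrt{\frac{5 + 90 \sqrt{13} - 4 i \sqrt{143} + 15 i \sqrt{5}}{45 - 2 i \sqrt{11}}} \approx 8.0675 + 0.41586 i$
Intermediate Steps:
$f{\left(A \right)} = \frac{A + A^{\frac{3}{2}}}{A + \sqrt{1 + A}}$ ($f{\left(A \right)} = \frac{A^{\frac{3}{2}} + A}{A + \sqrt{1 + A}} = \frac{A + A^{\frac{3}{2}}}{A + \sqrt{1 + A}}$)
$\sqrt{\sqrt{1834 + 2378} + f{\left(-45 \right)}} = \sqrt{\sqrt{1834 + 2378} + \frac{-45 + \left(-45\right)^{\frac{3}{2}}}{-45 + \sqrt{1 - 45}}} = \sqrt{\sqrt{4212} + \frac{-45 - 135 i \sqrt{5}}{-45 + \sqrt{-44}}} = \sqrt{18 \sqrt{13} + \frac{-45 - 135 i \sqrt{5}}{-45 + 2 i \sqrt{11}}}$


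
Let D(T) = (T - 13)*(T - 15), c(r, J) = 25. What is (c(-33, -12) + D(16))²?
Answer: 784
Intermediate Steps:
D(T) = (-15 + T)*(-13 + T) (D(T) = (-13 + T)*(-15 + T) = (-15 + T)*(-13 + T))
(c(-33, -12) + D(16))² = (25 + (195 + 16² - 28*16))² = (25 + (195 + 256 - 448))² = (25 + 3)² = 28² = 784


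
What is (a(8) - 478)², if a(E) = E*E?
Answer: 171396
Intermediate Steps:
a(E) = E²
(a(8) - 478)² = (8² - 478)² = (64 - 478)² = (-414)² = 171396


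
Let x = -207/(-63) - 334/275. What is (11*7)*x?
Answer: 3987/25 ≈ 159.48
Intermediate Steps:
x = 3987/1925 (x = -207*(-1/63) - 334*1/275 = 23/7 - 334/275 = 3987/1925 ≈ 2.0712)
(11*7)*x = (11*7)*(3987/1925) = 77*(3987/1925) = 3987/25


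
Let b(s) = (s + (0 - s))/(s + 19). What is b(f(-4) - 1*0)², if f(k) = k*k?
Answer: 0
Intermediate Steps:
f(k) = k²
b(s) = 0 (b(s) = (s - s)/(19 + s) = 0/(19 + s) = 0)
b(f(-4) - 1*0)² = 0² = 0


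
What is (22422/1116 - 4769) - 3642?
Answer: -1560709/186 ≈ -8390.9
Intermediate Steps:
(22422/1116 - 4769) - 3642 = (22422*(1/1116) - 4769) - 3642 = (3737/186 - 4769) - 3642 = -883297/186 - 3642 = -1560709/186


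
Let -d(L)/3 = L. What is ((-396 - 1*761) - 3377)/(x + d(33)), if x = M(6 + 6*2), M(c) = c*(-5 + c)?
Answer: -4534/135 ≈ -33.585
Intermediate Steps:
d(L) = -3*L
x = 234 (x = (6 + 6*2)*(-5 + (6 + 6*2)) = (6 + 12)*(-5 + (6 + 12)) = 18*(-5 + 18) = 18*13 = 234)
((-396 - 1*761) - 3377)/(x + d(33)) = ((-396 - 1*761) - 3377)/(234 - 3*33) = ((-396 - 761) - 3377)/(234 - 99) = (-1157 - 3377)/135 = -4534*1/135 = -4534/135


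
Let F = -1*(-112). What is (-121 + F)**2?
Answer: 81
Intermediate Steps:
F = 112
(-121 + F)**2 = (-121 + 112)**2 = (-9)**2 = 81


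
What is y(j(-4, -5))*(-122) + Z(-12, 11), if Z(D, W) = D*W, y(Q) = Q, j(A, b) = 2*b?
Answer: 1088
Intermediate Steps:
y(j(-4, -5))*(-122) + Z(-12, 11) = (2*(-5))*(-122) - 12*11 = -10*(-122) - 132 = 1220 - 132 = 1088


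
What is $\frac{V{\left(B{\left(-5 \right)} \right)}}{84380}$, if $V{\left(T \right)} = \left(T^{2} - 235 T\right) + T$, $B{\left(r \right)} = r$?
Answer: $\frac{239}{16876} \approx 0.014162$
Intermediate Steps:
$V{\left(T \right)} = T^{2} - 234 T$
$\frac{V{\left(B{\left(-5 \right)} \right)}}{84380} = \frac{\left(-5\right) \left(-234 - 5\right)}{84380} = \left(-5\right) \left(-239\right) \frac{1}{84380} = 1195 \cdot \frac{1}{84380} = \frac{239}{16876}$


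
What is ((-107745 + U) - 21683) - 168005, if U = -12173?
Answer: -309606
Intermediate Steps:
((-107745 + U) - 21683) - 168005 = ((-107745 - 12173) - 21683) - 168005 = (-119918 - 21683) - 168005 = -141601 - 168005 = -309606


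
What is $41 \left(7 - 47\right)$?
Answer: $-1640$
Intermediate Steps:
$41 \left(7 - 47\right) = 41 \left(-40\right) = -1640$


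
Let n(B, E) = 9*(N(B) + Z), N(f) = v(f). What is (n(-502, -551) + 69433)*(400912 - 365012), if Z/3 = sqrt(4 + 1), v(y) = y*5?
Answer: 1681663700 + 969300*sqrt(5) ≈ 1.6838e+9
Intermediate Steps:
v(y) = 5*y
N(f) = 5*f
Z = 3*sqrt(5) (Z = 3*sqrt(4 + 1) = 3*sqrt(5) ≈ 6.7082)
n(B, E) = 27*sqrt(5) + 45*B (n(B, E) = 9*(5*B + 3*sqrt(5)) = 9*(3*sqrt(5) + 5*B) = 27*sqrt(5) + 45*B)
(n(-502, -551) + 69433)*(400912 - 365012) = ((27*sqrt(5) + 45*(-502)) + 69433)*(400912 - 365012) = ((27*sqrt(5) - 22590) + 69433)*35900 = ((-22590 + 27*sqrt(5)) + 69433)*35900 = (46843 + 27*sqrt(5))*35900 = 1681663700 + 969300*sqrt(5)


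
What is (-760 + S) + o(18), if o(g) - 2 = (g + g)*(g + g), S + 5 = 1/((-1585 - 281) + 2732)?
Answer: 461579/866 ≈ 533.00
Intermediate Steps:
S = -4329/866 (S = -5 + 1/((-1585 - 281) + 2732) = -5 + 1/(-1866 + 2732) = -5 + 1/866 = -4329/866 ≈ -4.9988)
o(g) = 2 + 4*g² (o(g) = 2 + (g + g)*(g + g) = 2 + (2*g)*(2*g) = 2 + 4*g²)
(-760 + S) + o(18) = (-760 - 4329/866) + (2 + 4*18²) = -662489/866 + (2 + 4*324) = -662489/866 + (2 + 1296) = -662489/866 + 1298 = 461579/866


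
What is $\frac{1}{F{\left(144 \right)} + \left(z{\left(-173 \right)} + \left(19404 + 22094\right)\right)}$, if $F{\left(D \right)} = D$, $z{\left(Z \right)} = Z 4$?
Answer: $\frac{1}{40950} \approx 2.442 \cdot 10^{-5}$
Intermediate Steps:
$z{\left(Z \right)} = 4 Z$
$\frac{1}{F{\left(144 \right)} + \left(z{\left(-173 \right)} + \left(19404 + 22094\right)\right)} = \frac{1}{144 + \left(4 \left(-173\right) + \left(19404 + 22094\right)\right)} = \frac{1}{144 + \left(-692 + 41498\right)} = \frac{1}{144 + 40806} = \frac{1}{40950}$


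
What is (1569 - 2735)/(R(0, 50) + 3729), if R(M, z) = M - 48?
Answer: -1166/3681 ≈ -0.31676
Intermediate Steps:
R(M, z) = -48 + M
(1569 - 2735)/(R(0, 50) + 3729) = (1569 - 2735)/((-48 + 0) + 3729) = -1166/(-48 + 3729) = -1166/3681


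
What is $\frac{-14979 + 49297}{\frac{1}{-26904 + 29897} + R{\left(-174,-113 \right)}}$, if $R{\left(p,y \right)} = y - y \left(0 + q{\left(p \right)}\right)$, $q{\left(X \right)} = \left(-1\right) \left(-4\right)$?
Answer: $\frac{51356887}{507314} \approx 101.23$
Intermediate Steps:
$q{\left(X \right)} = 4$
$R{\left(p,y \right)} = - 3 y$ ($R{\left(p,y \right)} = y - y \left(0 + 4\right) = y - y 4 = y - 4 y = - 3 y$)
$\frac{-14979 + 49297}{\frac{1}{-26904 + 29897} + R{\left(-174,-113 \right)}} = \frac{-14979 + 49297}{\frac{1}{-26904 + 29897} - -339} = \frac{34318}{\frac{1}{2993} + 339} = \frac{34318}{\frac{1014628}{2993}} = 34318 \cdot \frac{2993}{1014628} = \frac{51356887}{507314}$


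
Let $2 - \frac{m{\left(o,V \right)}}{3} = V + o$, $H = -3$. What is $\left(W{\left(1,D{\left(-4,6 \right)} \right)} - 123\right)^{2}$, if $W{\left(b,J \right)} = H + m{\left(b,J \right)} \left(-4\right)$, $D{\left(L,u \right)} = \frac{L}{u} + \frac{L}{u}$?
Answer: $23716$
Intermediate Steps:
$D{\left(L,u \right)} = \frac{2 L}{u}$
$m{\left(o,V \right)} = 6 - 3 V - 3 o$ ($m{\left(o,V \right)} = 6 - 3 \left(V + o\right) = 6 - \left(3 V + 3 o\right) = 6 - 3 V - 3 o$)
$W{\left(b,J \right)} = -27 + 12 J + 12 b$ ($W{\left(b,J \right)} = -3 + \left(6 - 3 J - 3 b\right) \left(-4\right) = -3 + \left(-24 + 12 J + 12 b\right) = -27 + 12 J + 12 b$)
$\left(W{\left(1,D{\left(-4,6 \right)} \right)} - 123\right)^{2} = \left(\left(-27 + 12 \cdot 2 \left(-4\right) \frac{1}{6} + 12 \cdot 1\right) - 123\right)^{2} = \left(\left(-27 + 12 \cdot 2 \left(-4\right) \frac{1}{6} + 12\right) - 123\right)^{2} = \left(\left(-27 + 12 \left(- \frac{4}{3}\right) + 12\right) - 123\right)^{2} = \left(\left(-27 - 16 + 12\right) - 123\right)^{2} = \left(-31 - 123\right)^{2} = \left(-154\right)^{2} = 23716$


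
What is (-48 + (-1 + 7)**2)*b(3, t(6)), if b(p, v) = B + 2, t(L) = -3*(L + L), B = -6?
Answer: 48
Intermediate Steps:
t(L) = -6*L
b(p, v) = -4 (b(p, v) = -6 + 2 = -4)
(-48 + (-1 + 7)**2)*b(3, t(6)) = (-48 + (-1 + 7)**2)*(-4) = (-48 + 6**2)*(-4) = (-48 + 36)*(-4) = -12*(-4) = 48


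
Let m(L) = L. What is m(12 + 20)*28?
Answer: 896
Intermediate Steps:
m(12 + 20)*28 = (12 + 20)*28 = 32*28 = 896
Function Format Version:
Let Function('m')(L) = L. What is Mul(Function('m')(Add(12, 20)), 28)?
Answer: 896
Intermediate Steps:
Mul(Function('m')(Add(12, 20)), 28) = Mul(Add(12, 20), 28) = Mul(32, 28) = 896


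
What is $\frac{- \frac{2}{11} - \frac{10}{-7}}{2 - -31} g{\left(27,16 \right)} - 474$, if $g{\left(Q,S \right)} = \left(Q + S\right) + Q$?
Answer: $- \frac{57034}{121} \approx -471.36$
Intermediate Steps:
$g{\left(Q,S \right)} = S + 2 Q$
$\frac{- \frac{2}{11} - \frac{10}{-7}}{2 - -31} g{\left(27,16 \right)} - 474 = \frac{- \frac{2}{11} - \frac{10}{-7}}{2 - -31} \left(16 + 2 \cdot 27\right) - 474 = \frac{\left(-2\right) \frac{1}{11} - - \frac{10}{7}}{2 + 31} \left(16 + 54\right) - 474 = \frac{- \frac{2}{11} + \frac{10}{7}}{33} \cdot 70 - 474 = \frac{96}{77} \cdot \frac{1}{33} \cdot 70 - 474 = \frac{32}{847} \cdot 70 - 474 = \frac{320}{121} - 474 = - \frac{57034}{121}$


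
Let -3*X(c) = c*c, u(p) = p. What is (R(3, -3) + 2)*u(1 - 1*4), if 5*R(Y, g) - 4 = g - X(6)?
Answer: -69/5 ≈ -13.800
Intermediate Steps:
X(c) = -c²/3 (X(c) = -c*c/3 = -c²/3)
R(Y, g) = 16/5 + g/5 (R(Y, g) = ⅘ + (g - (-1)*6²/3)/5 = ⅘ + (g - (-1)*36/3)/5 = ⅘ + (g - 1*(-12))/5 = ⅘ + (g + 12)/5 = ⅘ + (12 + g)/5 = ⅘ + (12/5 + g/5) = 16/5 + g/5)
(R(3, -3) + 2)*u(1 - 1*4) = ((16/5 + (⅕)*(-3)) + 2)*(1 - 1*4) = ((16/5 - ⅗) + 2)*(1 - 4) = (13/5 + 2)*(-3) = (23/5)*(-3) = -69/5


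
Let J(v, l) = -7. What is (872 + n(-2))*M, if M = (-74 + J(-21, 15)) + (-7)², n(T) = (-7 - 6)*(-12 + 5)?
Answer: -30816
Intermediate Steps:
n(T) = 91 (n(T) = -13*(-7) = 91)
M = -32 (M = (-74 - 7) + (-7)² = -81 + 49 = -32)
(872 + n(-2))*M = (872 + 91)*(-32) = 963*(-32) = -30816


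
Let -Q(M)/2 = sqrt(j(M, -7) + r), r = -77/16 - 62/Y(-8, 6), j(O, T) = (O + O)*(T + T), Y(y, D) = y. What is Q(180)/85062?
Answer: -I*sqrt(80593)/170124 ≈ -0.0016687*I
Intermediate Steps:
j(O, T) = 4*O*T (j(O, T) = (2*O)*(2*T) = 4*O*T)
r = 47/16 (r = -77/16 - 62/(-8) = -77*1/16 - 62*(-1/8) = -77/16 + 31/4 = 47/16 ≈ 2.9375)
Q(M) = -2*sqrt(47/16 - 28*M) (Q(M) = -2*sqrt(4*M*(-7) + 47/16) = -2*sqrt(-28*M + 47/16) = -2*sqrt(47/16 - 28*M))
Q(180)/85062 = -sqrt(47 - 448*180)/2/85062 = -sqrt(47 - 80640)/2*(1/85062) = -I*sqrt(80593)/2*(1/85062) = -I*sqrt(80593)/170124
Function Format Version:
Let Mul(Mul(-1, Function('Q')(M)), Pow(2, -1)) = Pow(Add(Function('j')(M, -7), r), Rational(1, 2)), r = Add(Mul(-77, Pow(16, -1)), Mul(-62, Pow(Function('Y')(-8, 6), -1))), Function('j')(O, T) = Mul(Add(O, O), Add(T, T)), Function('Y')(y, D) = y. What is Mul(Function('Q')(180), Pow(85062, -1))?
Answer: Mul(Rational(-1, 170124), I, Pow(80593, Rational(1, 2))) ≈ Mul(-0.0016687, I)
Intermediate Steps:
Function('j')(O, T) = Mul(4, O, T) (Function('j')(O, T) = Mul(Mul(2, O), Mul(2, T)) = Mul(4, O, T))
r = Rational(47, 16) (r = Add(Mul(-77, Pow(16, -1)), Mul(-62, Pow(-8, -1))) = Add(Mul(-77, Rational(1, 16)), Mul(-62, Rational(-1, 8))) = Add(Rational(-77, 16), Rational(31, 4)) = Rational(47, 16) ≈ 2.9375)
Function('Q')(M) = Mul(-2, Pow(Add(Rational(47, 16), Mul(-28, M)), Rational(1, 2))) (Function('Q')(M) = Mul(-2, Pow(Add(Mul(4, M, -7), Rational(47, 16)), Rational(1, 2))) = Mul(-2, Pow(Add(Mul(-28, M), Rational(47, 16)), Rational(1, 2))) = Mul(-2, Pow(Add(Rational(47, 16), Mul(-28, M)), Rational(1, 2))))
Mul(Function('Q')(180), Pow(85062, -1)) = Mul(Mul(Rational(-1, 2), Pow(Add(47, Mul(-448, 180)), Rational(1, 2))), Pow(85062, -1)) = Mul(Mul(Rational(-1, 2), Pow(Add(47, -80640), Rational(1, 2))), Rational(1, 85062)) = Mul(Mul(Rational(-1, 2), Pow(-80593, Rational(1, 2))), Rational(1, 85062)) = Mul(Mul(Rational(-1, 2), Mul(I, Pow(80593, Rational(1, 2)))), Rational(1, 85062)) = Mul(Mul(Rational(-1, 2), I, Pow(80593, Rational(1, 2))), Rational(1, 85062)) = Mul(Rational(-1, 170124), I, Pow(80593, Rational(1, 2)))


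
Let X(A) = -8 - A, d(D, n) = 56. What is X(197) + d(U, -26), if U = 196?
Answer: -149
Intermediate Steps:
X(197) + d(U, -26) = (-8 - 1*197) + 56 = (-8 - 197) + 56 = -205 + 56 = -149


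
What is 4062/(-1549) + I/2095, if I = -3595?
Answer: -2815709/649031 ≈ -4.3383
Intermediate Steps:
4062/(-1549) + I/2095 = 4062/(-1549) - 3595/2095 = 4062*(-1/1549) - 3595*1/2095 = -4062/1549 - 719/419 = -2815709/649031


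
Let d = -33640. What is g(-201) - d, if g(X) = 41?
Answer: 33681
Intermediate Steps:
g(-201) - d = 41 - 1*(-33640) = 41 + 33640 = 33681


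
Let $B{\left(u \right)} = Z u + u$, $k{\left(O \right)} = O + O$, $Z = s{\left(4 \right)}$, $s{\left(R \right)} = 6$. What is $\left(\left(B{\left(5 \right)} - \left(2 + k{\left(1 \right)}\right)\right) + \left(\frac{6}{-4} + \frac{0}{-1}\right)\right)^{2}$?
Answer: $\frac{3481}{4} \approx 870.25$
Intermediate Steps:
$Z = 6$
$k{\left(O \right)} = 2 O$
$B{\left(u \right)} = 7 u$ ($B{\left(u \right)} = 6 u + u = 7 u$)
$\left(\left(B{\left(5 \right)} - \left(2 + k{\left(1 \right)}\right)\right) + \left(\frac{6}{-4} + \frac{0}{-1}\right)\right)^{2} = \left(\left(7 \cdot 5 - \left(2 + 2 \cdot 1\right)\right) + \left(\frac{6}{-4} + \frac{0}{-1}\right)\right)^{2} = \left(\left(35 - 4\right) + \left(6 \left(- \frac{1}{4}\right) + 0 \left(-1\right)\right)\right)^{2} = \left(\left(35 - 4\right) + \left(- \frac{3}{2} + 0\right)\right)^{2} = \left(\left(35 - 4\right) - \frac{3}{2}\right)^{2} = \left(31 - \frac{3}{2}\right)^{2} = \left(\frac{59}{2}\right)^{2} = \frac{3481}{4}$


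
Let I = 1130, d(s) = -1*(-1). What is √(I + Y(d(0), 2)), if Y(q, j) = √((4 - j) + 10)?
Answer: √(1130 + 2*√3) ≈ 33.667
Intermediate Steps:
d(s) = 1
Y(q, j) = √(14 - j)
√(I + Y(d(0), 2)) = √(1130 + √(14 - 1*2)) = √(1130 + √(14 - 2)) = √(1130 + √12) = √(1130 + 2*√3)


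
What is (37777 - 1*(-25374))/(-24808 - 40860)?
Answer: -63151/65668 ≈ -0.96167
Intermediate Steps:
(37777 - 1*(-25374))/(-24808 - 40860) = (37777 + 25374)/(-65668) = 63151*(-1/65668) = -63151/65668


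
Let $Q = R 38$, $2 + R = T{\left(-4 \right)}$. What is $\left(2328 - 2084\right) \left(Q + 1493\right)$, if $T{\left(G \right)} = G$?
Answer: $308660$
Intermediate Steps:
$R = -6$ ($R = -2 - 4 = -6$)
$Q = -228$ ($Q = \left(-6\right) 38 = -228$)
$\left(2328 - 2084\right) \left(Q + 1493\right) = \left(2328 - 2084\right) \left(-228 + 1493\right) = 244 \cdot 1265 = 308660$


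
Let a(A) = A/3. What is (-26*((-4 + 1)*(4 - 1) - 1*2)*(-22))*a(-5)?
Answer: 31460/3 ≈ 10487.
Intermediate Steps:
a(A) = A/3 (a(A) = A*(⅓) = A/3)
(-26*((-4 + 1)*(4 - 1) - 1*2)*(-22))*a(-5) = (-26*((-4 + 1)*(4 - 1) - 1*2)*(-22))*((⅓)*(-5)) = -26*(-3*3 - 2)*(-22)*(-5/3) = -26*(-9 - 2)*(-22)*(-5/3) = -(-286)*(-22)*(-5/3) = -26*242*(-5/3) = -6292*(-5/3) = 31460/3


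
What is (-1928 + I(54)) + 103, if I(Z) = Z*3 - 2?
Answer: -1665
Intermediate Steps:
I(Z) = -2 + 3*Z (I(Z) = 3*Z - 2 = -2 + 3*Z)
(-1928 + I(54)) + 103 = (-1928 + (-2 + 3*54)) + 103 = (-1928 + (-2 + 162)) + 103 = (-1928 + 160) + 103 = -1768 + 103 = -1665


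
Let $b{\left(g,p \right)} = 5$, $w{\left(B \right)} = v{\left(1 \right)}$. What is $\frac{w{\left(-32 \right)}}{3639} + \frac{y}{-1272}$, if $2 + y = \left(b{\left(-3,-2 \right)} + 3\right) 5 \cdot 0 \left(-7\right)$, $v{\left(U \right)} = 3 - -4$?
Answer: $\frac{899}{257156} \approx 0.0034959$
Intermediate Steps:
$v{\left(U \right)} = 7$ ($v{\left(U \right)} = 3 + 4 = 7$)
$w{\left(B \right)} = 7$
$y = -2$ ($y = -2 + \left(5 + 3\right) 5 \cdot 0 \left(-7\right) = -2 + 8 \cdot 5 \cdot 0 \left(-7\right) = -2 + 40 \cdot 0 \left(-7\right) = -2 + 0 \left(-7\right) = -2 + 0 = -2$)
$\frac{w{\left(-32 \right)}}{3639} + \frac{y}{-1272} = \frac{7}{3639} - \frac{2}{-1272} = 7 \cdot \frac{1}{3639} - - \frac{1}{636} = \frac{7}{3639} + \frac{1}{636} = \frac{899}{257156}$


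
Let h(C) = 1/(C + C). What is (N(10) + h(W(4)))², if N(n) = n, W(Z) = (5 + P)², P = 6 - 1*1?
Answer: 4004001/40000 ≈ 100.10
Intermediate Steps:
P = 5 (P = 6 - 1 = 5)
W(Z) = 100 (W(Z) = (5 + 5)² = 10² = 100)
h(C) = 1/(2*C)
(N(10) + h(W(4)))² = (10 + (½)/100)² = (10 + (½)*(1/100))² = (10 + 1/200)² = (2001/200)² = 4004001/40000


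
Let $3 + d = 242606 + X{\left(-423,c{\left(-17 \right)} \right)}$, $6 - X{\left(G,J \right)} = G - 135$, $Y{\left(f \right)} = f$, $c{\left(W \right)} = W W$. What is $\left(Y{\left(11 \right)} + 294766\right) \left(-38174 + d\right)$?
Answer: $60427221561$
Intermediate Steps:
$c{\left(W \right)} = W^{2}$
$X{\left(G,J \right)} = 141 - G$ ($X{\left(G,J \right)} = 6 - \left(G - 135\right) = 6 - \left(-135 + G\right) = 141 - G$)
$d = 243167$ ($d = -3 + \left(242606 + \left(141 - -423\right)\right) = -3 + \left(242606 + \left(141 + 423\right)\right) = -3 + \left(242606 + 564\right) = -3 + 243170 = 243167$)
$\left(Y{\left(11 \right)} + 294766\right) \left(-38174 + d\right) = \left(11 + 294766\right) \left(-38174 + 243167\right) = 294777 \cdot 204993 = 60427221561$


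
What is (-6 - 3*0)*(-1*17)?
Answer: 102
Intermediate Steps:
(-6 - 3*0)*(-1*17) = (-6 + 0)*(-17) = -6*(-17) = 102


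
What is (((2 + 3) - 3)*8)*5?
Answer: 80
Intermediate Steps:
(((2 + 3) - 3)*8)*5 = ((5 - 3)*8)*5 = (2*8)*5 = 16*5 = 80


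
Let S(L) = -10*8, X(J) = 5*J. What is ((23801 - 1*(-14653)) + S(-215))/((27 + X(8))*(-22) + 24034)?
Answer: 19187/11280 ≈ 1.7010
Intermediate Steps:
S(L) = -80
((23801 - 1*(-14653)) + S(-215))/((27 + X(8))*(-22) + 24034) = ((23801 - 1*(-14653)) - 80)/((27 + 5*8)*(-22) + 24034) = ((23801 + 14653) - 80)/((27 + 40)*(-22) + 24034) = (38454 - 80)/(67*(-22) + 24034) = 38374/(-1474 + 24034) = 38374/22560 = 38374*(1/22560) = 19187/11280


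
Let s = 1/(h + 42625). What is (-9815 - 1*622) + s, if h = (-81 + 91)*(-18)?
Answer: -442998464/42445 ≈ -10437.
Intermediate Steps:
h = -180 (h = 10*(-18) = -180)
s = 1/42445 (s = 1/(-180 + 42625) = 1/42445 ≈ 2.3560e-5)
(-9815 - 1*622) + s = (-9815 - 1*622) + 1/42445 = (-9815 - 622) + 1/42445 = -10437 + 1/42445 = -442998464/42445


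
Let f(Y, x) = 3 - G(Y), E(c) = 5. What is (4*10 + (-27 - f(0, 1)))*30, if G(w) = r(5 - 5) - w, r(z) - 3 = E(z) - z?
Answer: 540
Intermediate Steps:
r(z) = 8 - z (r(z) = 3 + (5 - z) = 8 - z)
G(w) = 8 - w (G(w) = (8 - (5 - 5)) - w = (8 - 1*0) - w = (8 + 0) - w = 8 - w)
f(Y, x) = -5 + Y (f(Y, x) = 3 - (8 - Y) = 3 + (-8 + Y) = -5 + Y)
(4*10 + (-27 - f(0, 1)))*30 = (4*10 + (-27 - (-5 + 0)))*30 = (40 + (-27 - 1*(-5)))*30 = (40 + (-27 + 5))*30 = (40 - 22)*30 = 18*30 = 540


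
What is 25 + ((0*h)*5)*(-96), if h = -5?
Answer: 25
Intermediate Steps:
25 + ((0*h)*5)*(-96) = 25 + ((0*(-5))*5)*(-96) = 25 + (0*5)*(-96) = 25 + 0*(-96) = 25 + 0 = 25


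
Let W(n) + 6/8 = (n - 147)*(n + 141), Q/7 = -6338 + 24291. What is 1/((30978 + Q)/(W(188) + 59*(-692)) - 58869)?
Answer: -109359/6438481567 ≈ -1.6985e-5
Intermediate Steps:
Q = 125671 (Q = 7*(-6338 + 24291) = 7*17953 = 125671)
W(n) = -3/4 + (-147 + n)*(141 + n) (W(n) = -3/4 + (n - 147)*(n + 141) = -3/4 + (-147 + n)*(141 + n))
1/((30978 + Q)/(W(188) + 59*(-692)) - 58869) = 1/((30978 + 125671)/((-82911/4 + 188**2 - 6*188) + 59*(-692)) - 58869) = 1/(156649/((-82911/4 + 35344 - 1128) - 40828) - 58869) = 1/(156649/(53953/4 - 40828) - 58869) = 1/(156649/(-109359/4) - 58869) = 1/(156649*(-4/109359) - 58869) = 1/(-626596/109359 - 58869) = 1/(-6438481567/109359) = -109359/6438481567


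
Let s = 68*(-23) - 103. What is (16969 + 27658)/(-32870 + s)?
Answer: -44627/34537 ≈ -1.2922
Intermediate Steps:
s = -1667 (s = -1564 - 103 = -1667)
(16969 + 27658)/(-32870 + s) = (16969 + 27658)/(-32870 - 1667) = 44627/(-34537) = 44627*(-1/34537) = -44627/34537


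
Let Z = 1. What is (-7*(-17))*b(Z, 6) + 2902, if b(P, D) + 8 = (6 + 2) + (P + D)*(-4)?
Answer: -430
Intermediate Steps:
b(P, D) = -4*D - 4*P (b(P, D) = -8 + ((6 + 2) + (P + D)*(-4)) = -8 + (8 + (D + P)*(-4)) = -8 + (8 + (-4*D - 4*P)) = -8 + (8 - 4*D - 4*P) = -4*D - 4*P)
(-7*(-17))*b(Z, 6) + 2902 = (-7*(-17))*(-4*6 - 4*1) + 2902 = 119*(-24 - 4) + 2902 = 119*(-28) + 2902 = -3332 + 2902 = -430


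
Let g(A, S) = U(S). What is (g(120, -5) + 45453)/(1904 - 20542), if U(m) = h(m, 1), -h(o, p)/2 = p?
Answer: -45451/18638 ≈ -2.4386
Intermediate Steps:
h(o, p) = -2*p
U(m) = -2 (U(m) = -2*1 = -2)
g(A, S) = -2
(g(120, -5) + 45453)/(1904 - 20542) = (-2 + 45453)/(1904 - 20542) = 45451/(-18638) = 45451*(-1/18638) = -45451/18638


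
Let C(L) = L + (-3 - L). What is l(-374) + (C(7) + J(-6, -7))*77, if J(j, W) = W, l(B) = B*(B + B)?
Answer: 278982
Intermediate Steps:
l(B) = 2*B**2 (l(B) = B*(2*B) = 2*B**2)
C(L) = -3
l(-374) + (C(7) + J(-6, -7))*77 = 2*(-374)**2 + (-3 - 7)*77 = 2*139876 - 10*77 = 279752 - 770 = 278982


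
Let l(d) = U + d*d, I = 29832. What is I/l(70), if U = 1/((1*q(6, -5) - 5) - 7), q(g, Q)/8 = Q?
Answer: 517088/84933 ≈ 6.0882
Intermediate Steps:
q(g, Q) = 8*Q
U = -1/52 (U = 1/((1*(8*(-5)) - 5) - 7) = 1/((1*(-40) - 5) - 7) = 1/((-40 - 5) - 7) = 1/(-45 - 7) = 1/(-52) = -1/52 ≈ -0.019231)
l(d) = -1/52 + d² (l(d) = -1/52 + d*d = -1/52 + d²)
I/l(70) = 29832/(-1/52 + 70²) = 29832/(-1/52 + 4900) = 29832/(254799/52) = 29832*(52/254799) = 517088/84933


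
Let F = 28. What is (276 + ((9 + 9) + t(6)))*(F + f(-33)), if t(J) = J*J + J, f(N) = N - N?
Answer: 9408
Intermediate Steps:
f(N) = 0
t(J) = J + J**2 (t(J) = J**2 + J = J + J**2)
(276 + ((9 + 9) + t(6)))*(F + f(-33)) = (276 + ((9 + 9) + 6*(1 + 6)))*(28 + 0) = (276 + (18 + 6*7))*28 = (276 + (18 + 42))*28 = (276 + 60)*28 = 336*28 = 9408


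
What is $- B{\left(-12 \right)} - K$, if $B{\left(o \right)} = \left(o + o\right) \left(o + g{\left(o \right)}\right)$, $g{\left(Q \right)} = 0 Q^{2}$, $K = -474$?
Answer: $186$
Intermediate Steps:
$g{\left(Q \right)} = 0$
$B{\left(o \right)} = 2 o^{2}$ ($B{\left(o \right)} = \left(o + o\right) \left(o + 0\right) = 2 o o = 2 o^{2}$)
$- B{\left(-12 \right)} - K = - 2 \left(-12\right)^{2} - -474 = - 2 \cdot 144 + 474 = \left(-1\right) 288 + 474 = -288 + 474 = 186$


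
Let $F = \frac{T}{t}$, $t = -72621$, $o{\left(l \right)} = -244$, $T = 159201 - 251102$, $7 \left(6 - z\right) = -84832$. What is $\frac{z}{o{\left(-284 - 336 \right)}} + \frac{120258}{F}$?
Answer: $\frac{7454300807435}{78483454} \approx 94979.0$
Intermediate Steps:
$z = \frac{84874}{7}$ ($z = 6 - - \frac{84832}{7} = 6 + \frac{84832}{7} = \frac{84874}{7} \approx 12125.0$)
$T = -91901$
$F = \frac{91901}{72621}$ ($F = - \frac{91901}{-72621} = \left(-91901\right) \left(- \frac{1}{72621}\right) = \frac{91901}{72621} \approx 1.2655$)
$\frac{z}{o{\left(-284 - 336 \right)}} + \frac{120258}{F} = \frac{84874}{7 \left(-244\right)} + \frac{120258}{\frac{91901}{72621}} = \frac{84874}{7} \left(- \frac{1}{244}\right) + 120258 \cdot \frac{72621}{91901} = - \frac{42437}{854} + \frac{8733256218}{91901} = \frac{7454300807435}{78483454}$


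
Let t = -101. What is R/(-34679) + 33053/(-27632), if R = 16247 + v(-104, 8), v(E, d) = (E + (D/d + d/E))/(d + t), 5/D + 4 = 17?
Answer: -62213306995/37371754992 ≈ -1.6647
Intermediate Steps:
D = 5/13 (D = 5/(-4 + 17) = 5/13 ≈ 0.38462)
v(E, d) = (E + 5/(13*d) + d/E)/(-101 + d) (v(E, d) = (E + (5/(13*d) + d/E))/(d - 101) = (E + 5/(13*d) + d/E)/(-101 + d))
R = 5069413/312 (R = 16247 + (8**2 + (5/13)*(-104) + 8*(-104)**2)/(-104*8*(-101 + 8)) = 16247 - 1/104*1/8*(64 - 40 + 8*10816)/(-93) = 16247 - 1/104*1/8*(-1/93)*(64 - 40 + 86528) = 16247 - 1/104*1/8*(-1/93)*86552 = 16247 + 349/312 = 5069413/312 ≈ 16248.)
R/(-34679) + 33053/(-27632) = (5069413/312)/(-34679) + 33053/(-27632) = (5069413/312)*(-1/34679) + 33053*(-1/27632) = -5069413/10819848 - 33053/27632 = -62213306995/37371754992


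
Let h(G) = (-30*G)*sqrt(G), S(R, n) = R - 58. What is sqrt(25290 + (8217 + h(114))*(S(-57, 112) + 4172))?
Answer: 3*sqrt(3706851 - 1541660*sqrt(114)) ≈ 10714.0*I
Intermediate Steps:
S(R, n) = -58 + R
h(G) = -30*G**(3/2)
sqrt(25290 + (8217 + h(114))*(S(-57, 112) + 4172)) = sqrt(25290 + (8217 - 3420*sqrt(114))*((-58 - 57) + 4172)) = sqrt(25290 + (8217 - 3420*sqrt(114))*(-115 + 4172)) = sqrt(25290 + (8217 - 3420*sqrt(114))*4057) = sqrt(25290 + (33336369 - 13874940*sqrt(114))) = sqrt(33361659 - 13874940*sqrt(114))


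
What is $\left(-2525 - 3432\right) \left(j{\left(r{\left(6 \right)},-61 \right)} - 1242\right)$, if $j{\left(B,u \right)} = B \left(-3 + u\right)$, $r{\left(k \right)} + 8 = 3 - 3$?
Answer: $4348610$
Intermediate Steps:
$r{\left(k \right)} = -8$ ($r{\left(k \right)} = -8 + \left(3 - 3\right) = -8 + 0 = -8$)
$\left(-2525 - 3432\right) \left(j{\left(r{\left(6 \right)},-61 \right)} - 1242\right) = \left(-2525 - 3432\right) \left(- 8 \left(-3 - 61\right) - 1242\right) = - 5957 \left(\left(-8\right) \left(-64\right) - 1242\right) = - 5957 \left(512 - 1242\right) = \left(-5957\right) \left(-730\right) = 4348610$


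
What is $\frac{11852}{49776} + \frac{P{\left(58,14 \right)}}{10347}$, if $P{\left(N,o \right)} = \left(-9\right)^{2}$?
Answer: $\frac{10555375}{42919356} \approx 0.24593$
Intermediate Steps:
$P{\left(N,o \right)} = 81$
$\frac{11852}{49776} + \frac{P{\left(58,14 \right)}}{10347} = \frac{11852}{49776} + \frac{81}{10347} = 11852 \cdot \frac{1}{49776} + 81 \cdot \frac{1}{10347} = \frac{2963}{12444} + \frac{27}{3449} = \frac{10555375}{42919356}$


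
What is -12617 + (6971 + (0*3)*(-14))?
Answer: -5646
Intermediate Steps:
-12617 + (6971 + (0*3)*(-14)) = -12617 + (6971 + 0*(-14)) = -12617 + (6971 + 0) = -12617 + 6971 = -5646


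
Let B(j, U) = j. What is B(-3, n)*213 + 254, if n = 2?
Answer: -385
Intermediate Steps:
B(-3, n)*213 + 254 = -3*213 + 254 = -639 + 254 = -385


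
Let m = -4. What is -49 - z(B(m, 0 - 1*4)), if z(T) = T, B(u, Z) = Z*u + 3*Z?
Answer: -53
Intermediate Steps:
B(u, Z) = 3*Z + Z*u
-49 - z(B(m, 0 - 1*4)) = -49 - (0 - 1*4)*(3 - 4) = -49 - (0 - 4)*(-1) = -49 - (-4)*(-1) = -49 - 1*4 = -49 - 4 = -53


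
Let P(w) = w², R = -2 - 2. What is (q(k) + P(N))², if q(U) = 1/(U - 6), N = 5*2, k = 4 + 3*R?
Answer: 1957201/196 ≈ 9985.7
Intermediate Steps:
R = -4
k = -8 (k = 4 + 3*(-4) = 4 - 12 = -8)
N = 10
q(U) = 1/(-6 + U)
(q(k) + P(N))² = (1/(-6 - 8) + 10²)² = (1/(-14) + 100)² = (-1/14 + 100)² = (1399/14)² = 1957201/196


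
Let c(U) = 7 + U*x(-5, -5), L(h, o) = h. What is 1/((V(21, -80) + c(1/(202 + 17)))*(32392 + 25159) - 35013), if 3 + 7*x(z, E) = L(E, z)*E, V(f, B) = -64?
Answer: -1533/5081272738 ≈ -3.0170e-7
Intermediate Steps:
x(z, E) = -3/7 + E**2/7 (x(z, E) = -3/7 + (E*E)/7 = -3/7 + E**2/7)
c(U) = 7 + 22*U/7 (c(U) = 7 + U*(-3/7 + (1/7)*(-5)**2) = 7 + U*(-3/7 + (1/7)*25) = 7 + U*(-3/7 + 25/7) = 7 + U*(22/7) = 7 + 22*U/7)
1/((V(21, -80) + c(1/(202 + 17)))*(32392 + 25159) - 35013) = 1/((-64 + (7 + 22/(7*(202 + 17))))*(32392 + 25159) - 35013) = 1/((-64 + (7 + (22/7)/219))*57551 - 35013) = 1/((-64 + (7 + (22/7)*(1/219)))*57551 - 35013) = 1/((-64 + (7 + 22/1533))*57551 - 35013) = 1/((-64 + 10753/1533)*57551 - 35013) = 1/(-87359/1533*57551 - 35013) = 1/(-5027597809/1533 - 35013) = 1/(-5081272738/1533) = -1533/5081272738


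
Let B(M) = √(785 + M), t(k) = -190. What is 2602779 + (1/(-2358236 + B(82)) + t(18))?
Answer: 14473718426385858045/5561277030829 - 17*√3/5561277030829 ≈ 2.6026e+6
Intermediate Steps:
2602779 + (1/(-2358236 + B(82)) + t(18)) = 2602779 + (1/(-2358236 + √(785 + 82)) - 190) = 2602779 + (1/(-2358236 + √867) - 190) = 2602779 + (1/(-2358236 + 17*√3) - 190) = 2602779 + (-190 + 1/(-2358236 + 17*√3)) = 2602589 + 1/(-2358236 + 17*√3)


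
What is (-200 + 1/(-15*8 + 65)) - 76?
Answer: -15181/55 ≈ -276.02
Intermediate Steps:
(-200 + 1/(-15*8 + 65)) - 76 = (-200 + 1/(-120 + 65)) - 76 = (-200 + 1/(-55)) - 76 = (-200 - 1/55) - 76 = -11001/55 - 76 = -15181/55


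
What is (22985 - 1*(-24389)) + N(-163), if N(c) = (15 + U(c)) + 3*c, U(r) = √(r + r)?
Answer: 46900 + I*√326 ≈ 46900.0 + 18.055*I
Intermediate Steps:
U(r) = √2*√r (U(r) = √(2*r) = √2*√r)
N(c) = 15 + 3*c + √2*√c (N(c) = (15 + √2*√c) + 3*c = 15 + 3*c + √2*√c)
(22985 - 1*(-24389)) + N(-163) = (22985 - 1*(-24389)) + (15 + 3*(-163) + √2*√(-163)) = (22985 + 24389) + (15 - 489 + √2*(I*√163)) = 47374 + (15 - 489 + I*√326) = 47374 + (-474 + I*√326) = 46900 + I*√326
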